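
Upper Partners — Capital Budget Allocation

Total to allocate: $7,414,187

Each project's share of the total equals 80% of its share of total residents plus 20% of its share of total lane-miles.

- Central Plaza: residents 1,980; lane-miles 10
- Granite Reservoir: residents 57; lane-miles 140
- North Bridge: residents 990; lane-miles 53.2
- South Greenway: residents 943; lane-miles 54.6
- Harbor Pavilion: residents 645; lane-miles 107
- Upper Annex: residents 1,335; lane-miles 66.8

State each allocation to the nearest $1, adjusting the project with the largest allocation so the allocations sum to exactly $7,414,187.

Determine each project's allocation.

Residents total 5,950; lane-miles total 431.6.
Combined weights (80% residents + 20% lane-miles): Central Plaza 0.2709; Granite Reservoir 0.0725; North Bridge 0.1578; South Greenway 0.1521; Harbor Pavilion 0.1363; Upper Annex 0.2105.
Proportional shares: Central Plaza 2,008,150.40; Granite Reservoir 537,815.86; North Bridge 1,169,674.74; South Greenway 1,127,632.01; Harbor Pavilion 1,010,595.48; Upper Annex 1,560,318.52.
After rounding ($1): Central Plaza $2,008,150; Granite Reservoir $537,816; North Bridge $1,169,675; South Greenway $1,127,632; Harbor Pavilion $1,010,595; Upper Annex $1,560,319. Sum = $7,414,187.
Sum already equals the total — no adjustment.

Central Plaza: $2,008,150; Granite Reservoir: $537,816; North Bridge: $1,169,675; South Greenway: $1,127,632; Harbor Pavilion: $1,010,595; Upper Annex: $1,560,319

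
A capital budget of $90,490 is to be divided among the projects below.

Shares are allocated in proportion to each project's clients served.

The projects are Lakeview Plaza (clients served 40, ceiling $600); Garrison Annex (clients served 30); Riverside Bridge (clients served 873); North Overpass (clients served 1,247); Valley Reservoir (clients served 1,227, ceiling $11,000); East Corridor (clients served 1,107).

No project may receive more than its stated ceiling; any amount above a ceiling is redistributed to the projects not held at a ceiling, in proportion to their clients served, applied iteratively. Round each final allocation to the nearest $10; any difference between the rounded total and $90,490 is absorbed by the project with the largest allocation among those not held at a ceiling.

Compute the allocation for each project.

Clients served total: 4,524.
Pro-rata shares before constraints: Lakeview Plaza 800.09; Garrison Annex 600.07; Riverside Bridge 17,461.93; North Overpass 24,942.76; Valley Reservoir 24,542.71; East Corridor 22,142.45.
Capped: Lakeview Plaza ($600), Valley Reservoir ($11,000); remaining pool $78,890 reallocated over remaining clients served 3,257.
Redistributed shares: Garrison Annex 726.65 → $730; Riverside Bridge 21,145.52 → $21,150; North Overpass 30,204.43 → $30,200; East Corridor 26,813.40 → $26,810.

Lakeview Plaza: $600 · Garrison Annex: $730 · Riverside Bridge: $21,150 · North Overpass: $30,200 · Valley Reservoir: $11,000 · East Corridor: $26,810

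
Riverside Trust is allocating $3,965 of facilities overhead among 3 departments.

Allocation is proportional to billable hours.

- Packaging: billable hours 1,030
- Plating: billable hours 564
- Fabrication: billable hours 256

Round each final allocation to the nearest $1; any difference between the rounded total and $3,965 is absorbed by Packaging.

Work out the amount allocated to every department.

Packaging: $2,207; Plating: $1,209; Fabrication: $549

Billable hours total: 1,850.
Pro-rata amounts: Packaging 1,030/1,850 × $3,965 = 2,207.54; Plating 564/1,850 × $3,965 = 1,208.79; Fabrication 256/1,850 × $3,965 = 548.67.
Rounded to nearest $1: Packaging $2,208; Plating $1,209; Fabrication $549. Sum = $3,966.
Difference $3,965 − $3,966 = −$1 applied to Packaging: Packaging becomes $2,207.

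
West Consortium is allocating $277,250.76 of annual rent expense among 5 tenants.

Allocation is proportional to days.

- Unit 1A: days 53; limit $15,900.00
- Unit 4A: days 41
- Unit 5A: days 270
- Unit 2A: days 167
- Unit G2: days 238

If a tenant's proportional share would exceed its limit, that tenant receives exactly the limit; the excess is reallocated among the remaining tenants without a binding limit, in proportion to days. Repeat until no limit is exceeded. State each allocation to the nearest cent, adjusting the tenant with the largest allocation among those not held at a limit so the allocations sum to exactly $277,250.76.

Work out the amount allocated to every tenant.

Unit 1A: $15,900.00 | Unit 4A: $14,965.62 | Unit 5A: $98,554.05 | Unit 2A: $60,957.51 | Unit G2: $86,873.58

Days total: 769.
Pro-rata shares before constraints: Unit 1A 19,108.3099; Unit 4A 14,781.9001; Unit 5A 97,344.2200; Unit 2A 60,209.2028; Unit G2 85,807.1273.
Cap binds for Unit 1A ($15,900.00); balance $261,350.76 reallocated over remaining days 716.
Redistributed shares: Unit 4A 14,965.6161 → $14,965.62; Unit 5A 98,554.0575 → $98,554.06; Unit 2A 60,957.5097 → $60,957.51; Unit G2 86,873.5766 → $86,873.58.
Rounding difference −$0.01 applied to Unit 5A → $98,554.05.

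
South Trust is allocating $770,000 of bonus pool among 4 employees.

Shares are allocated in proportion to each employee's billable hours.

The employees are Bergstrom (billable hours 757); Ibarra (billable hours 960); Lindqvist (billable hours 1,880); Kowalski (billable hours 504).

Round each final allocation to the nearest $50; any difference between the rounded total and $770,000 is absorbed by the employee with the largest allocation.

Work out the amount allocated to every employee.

Billable hours total: 4,101.
Raw shares: Bergstrom 757/4,101 × $770,000 = 142,133.63; Ibarra 960/4,101 × $770,000 = 180,248.72; Lindqvist 1,880/4,101 × $770,000 = 352,987.08; Kowalski 504/4,101 × $770,000 = 94,630.58.
After rounding ($50): Bergstrom $142,150; Ibarra $180,250; Lindqvist $353,000; Kowalski $94,650. Sum = $770,050.
Difference $770,000 − $770,050 = −$50 applied to largest allocation (Lindqvist): Lindqvist becomes $352,950.

Bergstrom: $142,150; Ibarra: $180,250; Lindqvist: $352,950; Kowalski: $94,650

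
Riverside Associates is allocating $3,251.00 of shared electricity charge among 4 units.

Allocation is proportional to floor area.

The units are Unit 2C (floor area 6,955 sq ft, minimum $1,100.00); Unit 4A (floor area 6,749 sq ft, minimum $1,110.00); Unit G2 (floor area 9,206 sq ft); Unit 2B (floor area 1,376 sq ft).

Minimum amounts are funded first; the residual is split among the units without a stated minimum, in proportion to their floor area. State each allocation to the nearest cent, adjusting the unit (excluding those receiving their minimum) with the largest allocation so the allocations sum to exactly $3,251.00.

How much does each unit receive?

Fund the minimums — Unit 2C $1,100.00; Unit 4A $1,110.00. Remaining pool $1,041.00.
Remaining pool split over remaining floor area 10,582: Unit G2 905.6366 → $905.64; Unit 2B 135.3634 → $135.36.

Unit 2C: $1,100.00; Unit 4A: $1,110.00; Unit G2: $905.64; Unit 2B: $135.36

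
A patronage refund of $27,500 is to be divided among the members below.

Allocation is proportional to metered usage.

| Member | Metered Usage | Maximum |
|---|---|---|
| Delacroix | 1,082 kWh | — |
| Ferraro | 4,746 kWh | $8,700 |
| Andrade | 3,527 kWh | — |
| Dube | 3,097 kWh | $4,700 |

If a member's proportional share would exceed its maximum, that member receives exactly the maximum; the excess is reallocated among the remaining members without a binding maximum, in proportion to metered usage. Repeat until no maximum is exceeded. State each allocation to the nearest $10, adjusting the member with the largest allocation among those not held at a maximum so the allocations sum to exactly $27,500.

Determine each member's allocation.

Delacroix: $3,310 | Ferraro: $8,700 | Andrade: $10,790 | Dube: $4,700

Combined metered usage = 12,452.
Unconstrained shares: Delacroix 2,389.58; Ferraro 10,481.45; Andrade 7,789.31; Dube 6,839.66.
Held at cap: Ferraro ($8,700), Dube ($4,700); residual $14,100 reallocated over remaining metered usage 4,609.
Remaining shares: Delacroix 3,310.09 → $3,310; Andrade 10,789.91 → $10,790.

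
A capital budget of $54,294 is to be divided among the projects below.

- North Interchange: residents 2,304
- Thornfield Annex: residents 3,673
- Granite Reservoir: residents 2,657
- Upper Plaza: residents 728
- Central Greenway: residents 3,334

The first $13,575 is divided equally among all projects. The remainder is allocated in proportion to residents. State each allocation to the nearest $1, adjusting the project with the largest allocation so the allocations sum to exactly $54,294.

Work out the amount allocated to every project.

$13,575 shared equally gives $2,715 per project.
Remainder $40,719 by residents (total 12,696): North Interchange 7,389.46 → $7,389; Thornfield Annex 11,780.16 → $11,780; Granite Reservoir 8,521.61 → $8,522; Upper Plaza 2,334.86 → $2,335; Central Greenway 10,692.91 → $10,693.
Totals: North Interchange $2,715 + $7,389 = $10,104; Thornfield Annex $2,715 + $11,780 = $14,495; Granite Reservoir $2,715 + $8,522 = $11,237; Upper Plaza $2,715 + $2,335 = $5,050; Central Greenway $2,715 + $10,693 = $13,408.

North Interchange: $10,104 · Thornfield Annex: $14,495 · Granite Reservoir: $11,237 · Upper Plaza: $5,050 · Central Greenway: $13,408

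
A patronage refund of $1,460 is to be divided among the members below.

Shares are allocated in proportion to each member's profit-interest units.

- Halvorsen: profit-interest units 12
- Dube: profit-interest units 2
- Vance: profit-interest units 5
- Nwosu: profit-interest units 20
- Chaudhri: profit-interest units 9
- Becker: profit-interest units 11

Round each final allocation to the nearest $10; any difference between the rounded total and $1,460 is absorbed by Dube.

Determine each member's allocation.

Halvorsen: $300; Dube: $60; Vance: $120; Nwosu: $490; Chaudhri: $220; Becker: $270

Total profit-interest units = 59.
Raw shares: Halvorsen 12/59 × $1,460 = 296.95; Dube 2/59 × $1,460 = 49.49; Vance 5/59 × $1,460 = 123.73; Nwosu 20/59 × $1,460 = 494.92; Chaudhri 9/59 × $1,460 = 222.71; Becker 11/59 × $1,460 = 272.20.
At nearest $10: Halvorsen $300; Dube $50; Vance $120; Nwosu $490; Chaudhri $220; Becker $270. Sum = $1,450.
Difference $1,460 − $1,450 = +$10 applied to Dube: Dube becomes $60.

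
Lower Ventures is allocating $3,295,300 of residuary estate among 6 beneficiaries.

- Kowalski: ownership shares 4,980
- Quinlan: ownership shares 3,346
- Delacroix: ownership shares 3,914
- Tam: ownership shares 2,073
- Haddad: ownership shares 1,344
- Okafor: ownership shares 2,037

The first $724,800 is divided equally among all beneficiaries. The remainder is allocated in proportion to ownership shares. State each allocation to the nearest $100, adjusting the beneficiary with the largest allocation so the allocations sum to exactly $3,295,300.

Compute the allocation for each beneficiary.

Kowalski: $844,300 | Quinlan: $606,900 | Delacroix: $689,400 | Tam: $422,000 | Haddad: $316,000 | Okafor: $416,700

First tranche $724,800 split equally: $120,800 each.
Remainder $2,570,500 by ownership shares (total 17,694): Kowalski 723,470.67 → $723,500; Quinlan 486,090.93 → $486,100; Delacroix 568,607.27 → $568,600; Tam 301,155.56 → $301,200; Haddad 195,249.92 → $195,200; Okafor 295,925.65 → $295,900.
Totals: Kowalski $120,800 + $723,500 = $844,300; Quinlan $120,800 + $486,100 = $606,900; Delacroix $120,800 + $568,600 = $689,400; Tam $120,800 + $301,200 = $422,000; Haddad $120,800 + $195,200 = $316,000; Okafor $120,800 + $295,900 = $416,700.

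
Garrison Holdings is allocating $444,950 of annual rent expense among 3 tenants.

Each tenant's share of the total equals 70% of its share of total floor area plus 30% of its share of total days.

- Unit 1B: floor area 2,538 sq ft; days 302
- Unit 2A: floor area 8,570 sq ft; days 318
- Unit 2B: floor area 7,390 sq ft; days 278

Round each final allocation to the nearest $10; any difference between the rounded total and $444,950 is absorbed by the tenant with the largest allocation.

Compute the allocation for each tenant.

Floor area total 18,498; days total 898.
Combined weights (70% floor area + 30% days): Unit 1B 0.1969; Unit 2A 0.4305; Unit 2B 0.3725.
Raw shares: Unit 1B 87,625.64; Unit 2A 191,569.40; Unit 2B 165,754.96.
At nearest $10: Unit 1B $87,630; Unit 2A $191,570; Unit 2B $165,750. Sum = $444,950.
Sum already equals the total — no adjustment.

Unit 1B: $87,630; Unit 2A: $191,570; Unit 2B: $165,750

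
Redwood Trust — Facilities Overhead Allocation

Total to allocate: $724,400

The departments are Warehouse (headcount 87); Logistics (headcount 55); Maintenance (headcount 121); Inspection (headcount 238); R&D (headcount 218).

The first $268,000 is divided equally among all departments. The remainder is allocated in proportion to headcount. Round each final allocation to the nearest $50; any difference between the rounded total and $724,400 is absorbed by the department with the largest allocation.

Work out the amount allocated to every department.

Warehouse: $108,850 | Logistics: $88,500 | Maintenance: $130,400 | Inspection: $204,650 | R&D: $192,000

First tranche $268,000 split equally: $53,600 each.
Remainder $456,400 by headcount (total 719): Warehouse 55,225.03 → $55,250; Logistics 34,912.38 → $34,900; Maintenance 76,807.23 → $76,800; Inspection 151,075.38 → $151,100; R&D 138,379.97 → $138,400.
Rounding difference −$50 on remainder applied to Inspection.
Totals: Warehouse $53,600 + $55,250 = $108,850; Logistics $53,600 + $34,900 = $88,500; Maintenance $53,600 + $76,800 = $130,400; Inspection $53,600 + $151,050 = $204,650; R&D $53,600 + $138,400 = $192,000.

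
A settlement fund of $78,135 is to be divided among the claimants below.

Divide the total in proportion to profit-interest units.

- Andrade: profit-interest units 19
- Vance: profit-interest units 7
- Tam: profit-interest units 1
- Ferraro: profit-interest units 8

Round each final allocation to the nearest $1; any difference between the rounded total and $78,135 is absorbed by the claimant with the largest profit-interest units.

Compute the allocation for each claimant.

Total profit-interest units = 35.
Unrounded shares: Andrade 19/35 × $78,135 = 42,416.14; Vance 7/35 × $78,135 = 15,627.00; Tam 1/35 × $78,135 = 2,232.43; Ferraro 8/35 × $78,135 = 17,859.43.
Rounded to nearest $1: Andrade $42,416; Vance $15,627; Tam $2,232; Ferraro $17,859. Sum = $78,134.
Difference $78,135 − $78,134 = +$1 applied to largest profit-interest units (Andrade): Andrade becomes $42,417.

Andrade: $42,417 | Vance: $15,627 | Tam: $2,232 | Ferraro: $17,859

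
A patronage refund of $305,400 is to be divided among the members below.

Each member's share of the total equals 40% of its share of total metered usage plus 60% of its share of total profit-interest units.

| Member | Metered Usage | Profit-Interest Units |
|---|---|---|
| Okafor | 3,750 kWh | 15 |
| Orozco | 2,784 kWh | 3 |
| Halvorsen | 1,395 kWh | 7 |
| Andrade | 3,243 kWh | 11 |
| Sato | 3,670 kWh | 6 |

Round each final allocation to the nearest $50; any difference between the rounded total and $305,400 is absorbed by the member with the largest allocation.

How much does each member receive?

Okafor: $96,300; Orozco: $36,000; Halvorsen: $42,000; Andrade: $74,700; Sato: $56,400

Metered usage total 14,842; profit-interest units total 42.
Composite weights (40% metered usage + 60% profit-interest units): Okafor 0.3154; Orozco 0.1179; Halvorsen 0.1376; Andrade 0.2445; Sato 0.1846.
Unrounded shares: Okafor 96,307.97; Orozco 36,002.83; Halvorsen 42,021.82; Andrade 74,683.58; Sato 56,383.80.
At nearest $50: Okafor $96,300; Orozco $36,000; Halvorsen $42,000; Andrade $74,700; Sato $56,400. Sum = $305,400.
No rounding difference to absorb.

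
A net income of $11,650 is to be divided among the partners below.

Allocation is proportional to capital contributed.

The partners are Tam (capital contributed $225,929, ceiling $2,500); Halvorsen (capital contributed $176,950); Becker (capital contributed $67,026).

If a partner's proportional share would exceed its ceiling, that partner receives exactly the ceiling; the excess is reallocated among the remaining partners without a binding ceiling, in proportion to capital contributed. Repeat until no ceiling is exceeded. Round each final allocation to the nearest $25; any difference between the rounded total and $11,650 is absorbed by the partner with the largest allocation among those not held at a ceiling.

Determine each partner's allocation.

Tam: $2,500 | Halvorsen: $6,625 | Becker: $2,525

Combined capital contributed = 469,905.
Pro-rata shares before constraints: Tam 5,601.29; Halvorsen 4,386.99; Becker 1,661.73.
Cap binds for Tam ($2,500); remaining pool $9,150 reallocated over remaining capital contributed 243,976.
Remaining shares: Halvorsen 6,636.28 → $6,625; Becker 2,513.72 → $2,525.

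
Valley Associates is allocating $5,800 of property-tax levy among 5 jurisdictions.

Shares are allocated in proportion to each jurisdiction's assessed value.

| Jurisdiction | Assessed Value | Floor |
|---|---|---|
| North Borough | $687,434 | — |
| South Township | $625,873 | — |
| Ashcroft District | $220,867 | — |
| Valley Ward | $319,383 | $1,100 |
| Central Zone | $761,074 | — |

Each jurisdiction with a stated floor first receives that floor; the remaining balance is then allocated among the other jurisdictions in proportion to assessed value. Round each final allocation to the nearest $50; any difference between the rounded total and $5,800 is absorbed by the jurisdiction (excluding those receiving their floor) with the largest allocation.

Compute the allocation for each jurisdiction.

Guaranteed amounts: Valley Ward $1,100. Balance $4,700.
Balance split over remaining assessed value 2,295,248: North Borough 1,407.66 → $1,400; South Township 1,281.61 → $1,300; Ashcroft District 452.27 → $450; Central Zone 1,558.46 → $1,550.

North Borough: $1,400 · South Township: $1,300 · Ashcroft District: $450 · Valley Ward: $1,100 · Central Zone: $1,550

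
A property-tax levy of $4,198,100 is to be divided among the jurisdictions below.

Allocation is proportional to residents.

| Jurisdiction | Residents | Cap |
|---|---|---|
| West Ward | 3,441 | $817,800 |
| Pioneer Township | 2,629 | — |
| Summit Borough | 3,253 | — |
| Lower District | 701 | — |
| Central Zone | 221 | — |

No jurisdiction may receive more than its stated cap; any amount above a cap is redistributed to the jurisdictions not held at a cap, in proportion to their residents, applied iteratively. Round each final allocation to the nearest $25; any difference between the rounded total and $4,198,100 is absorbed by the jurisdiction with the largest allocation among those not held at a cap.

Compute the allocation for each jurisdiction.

West Ward: $817,800 · Pioneer Township: $1,306,125 · Summit Borough: $1,616,100 · Lower District: $348,275 · Central Zone: $109,800

Sum of residents: 10,245.
Proportional shares (ignoring caps): West Ward 1,410,020.70; Pioneer Township 1,077,286.96; Summit Borough 1,332,983.83; Lower District 287,249.20; Central Zone 90,559.31.
Cap binds for West Ward ($817,800); remaining pool $3,380,300 reallocated over remaining residents 6,804.
Shares after redistribution: Pioneer Township 1,306,115.33 → $1,306,125; Summit Borough 1,616,125.21 → $1,616,125; Lower District 348,264.30 → $348,275; Central Zone 109,795.16 → $109,800.
Rounding difference −$25 applied to Summit Borough → $1,616,100.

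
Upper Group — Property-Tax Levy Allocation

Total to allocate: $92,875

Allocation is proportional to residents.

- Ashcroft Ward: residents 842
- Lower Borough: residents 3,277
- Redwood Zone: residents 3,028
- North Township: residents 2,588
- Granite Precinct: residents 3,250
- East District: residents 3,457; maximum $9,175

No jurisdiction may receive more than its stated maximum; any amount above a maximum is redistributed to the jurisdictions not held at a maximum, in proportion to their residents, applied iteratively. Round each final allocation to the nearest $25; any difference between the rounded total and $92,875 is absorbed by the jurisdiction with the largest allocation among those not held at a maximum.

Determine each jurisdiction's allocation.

Combined residents = 16,442.
Pro-rata shares before constraints: Ashcroft Ward 4,756.16; Lower Borough 18,510.61; Redwood Zone 17,104.09; North Township 14,618.69; Granite Precinct 18,358.09; East District 19,527.36.
Capped: East District ($9,175); residual $83,700 reallocated over remaining residents 12,985.
Redistributed shares: Ashcroft Ward 5,427.45 → $5,425; Lower Borough 21,123.21 → $21,125; Redwood Zone 19,518.18 → $19,525; North Township 16,681.99 → $16,675; Granite Precinct 20,949.17 → $20,950.

Ashcroft Ward: $5,425 | Lower Borough: $21,125 | Redwood Zone: $19,525 | North Township: $16,675 | Granite Precinct: $20,950 | East District: $9,175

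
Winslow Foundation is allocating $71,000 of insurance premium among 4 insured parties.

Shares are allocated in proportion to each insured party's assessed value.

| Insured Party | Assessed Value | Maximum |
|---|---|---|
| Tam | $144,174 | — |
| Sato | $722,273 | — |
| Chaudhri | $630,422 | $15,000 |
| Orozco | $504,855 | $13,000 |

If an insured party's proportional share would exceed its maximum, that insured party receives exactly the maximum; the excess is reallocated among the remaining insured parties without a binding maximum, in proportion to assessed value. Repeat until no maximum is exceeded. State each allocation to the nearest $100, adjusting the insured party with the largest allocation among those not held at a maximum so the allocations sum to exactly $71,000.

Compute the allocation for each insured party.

Tam: $7,200; Sato: $35,800; Chaudhri: $15,000; Orozco: $13,000

Sum of assessed value: 2,001,724.
Pro-rata shares before constraints: Tam 5,113.77; Sato 25,618.61; Chaudhri 22,360.71; Orozco 17,906.92.
Capped: Chaudhri ($15,000), Orozco ($13,000); remaining pool $43,000 reallocated over remaining assessed value 866,447.
Remaining shares: Tam 7,155.06 → $7,200; Sato 35,844.94 → $35,800.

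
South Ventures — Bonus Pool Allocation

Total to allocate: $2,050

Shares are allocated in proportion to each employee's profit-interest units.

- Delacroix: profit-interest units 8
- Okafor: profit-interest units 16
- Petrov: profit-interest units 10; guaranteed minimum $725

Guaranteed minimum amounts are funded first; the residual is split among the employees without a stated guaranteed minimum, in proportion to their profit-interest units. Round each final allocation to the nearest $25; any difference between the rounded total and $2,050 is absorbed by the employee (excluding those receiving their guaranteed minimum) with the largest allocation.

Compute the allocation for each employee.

Delacroix: $450; Okafor: $875; Petrov: $725

Minimums first: Petrov $725. Remaining pool $1,325.
Remaining pool split over remaining profit-interest units 24: Delacroix 441.67 → $450; Okafor 883.33 → $875.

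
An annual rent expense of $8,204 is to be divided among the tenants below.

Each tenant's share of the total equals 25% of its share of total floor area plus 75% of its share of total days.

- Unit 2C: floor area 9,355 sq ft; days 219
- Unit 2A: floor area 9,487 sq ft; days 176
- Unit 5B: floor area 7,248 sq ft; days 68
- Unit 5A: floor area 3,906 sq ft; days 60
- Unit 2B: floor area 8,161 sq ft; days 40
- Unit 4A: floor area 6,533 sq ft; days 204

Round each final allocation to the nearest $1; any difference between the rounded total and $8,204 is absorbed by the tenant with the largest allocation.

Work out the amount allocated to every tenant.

Unit 2C: $2,187 · Unit 2A: $1,847 · Unit 5B: $878 · Unit 5A: $661 · Unit 2B: $695 · Unit 4A: $1,936

Floor area total 44,690; days total 767.
Blended shares (25% floor area + 75% days): Unit 2C 0.2665; Unit 2A 0.2252; Unit 5B 0.1070; Unit 5A 0.0805; Unit 2B 0.0848; Unit 4A 0.2360.
Pro-rata amounts: Unit 2C 2,186.19; Unit 2A 1,847.30; Unit 5B 878.15; Unit 5A 660.59; Unit 2B 695.43; Unit 4A 1,936.35.
Rounded to nearest $1: Unit 2C $2,186; Unit 2A $1,847; Unit 5B $878; Unit 5A $661; Unit 2B $695; Unit 4A $1,936. Sum = $8,203.
Difference $8,204 − $8,203 = +$1 applied to largest allocation (Unit 2C): Unit 2C becomes $2,187.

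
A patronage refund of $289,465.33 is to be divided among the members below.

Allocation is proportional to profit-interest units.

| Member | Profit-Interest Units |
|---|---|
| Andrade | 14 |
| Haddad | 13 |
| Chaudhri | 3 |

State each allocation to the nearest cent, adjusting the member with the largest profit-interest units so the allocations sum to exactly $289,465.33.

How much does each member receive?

Total profit-interest units = 14 + 13 + 3 = 30.
Raw shares: Andrade 135,083.8207; Haddad 125,434.9763; Chaudhri 28,946.5330.
At nearest cent: Andrade $135,083.82; Haddad $125,434.98; Chaudhri $28,946.53. Sum = $289,465.33.
No rounding difference to absorb.

Andrade: $135,083.82 · Haddad: $125,434.98 · Chaudhri: $28,946.53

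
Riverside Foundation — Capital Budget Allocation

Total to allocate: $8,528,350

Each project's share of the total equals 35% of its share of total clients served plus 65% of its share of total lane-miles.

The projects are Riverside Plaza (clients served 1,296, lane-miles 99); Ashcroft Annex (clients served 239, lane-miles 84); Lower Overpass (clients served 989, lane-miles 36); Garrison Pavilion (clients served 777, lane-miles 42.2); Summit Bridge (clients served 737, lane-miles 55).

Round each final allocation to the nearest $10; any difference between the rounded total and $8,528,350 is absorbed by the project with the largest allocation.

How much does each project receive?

Totals — clients served 4,038, lane-miles 316.2.
Combined weights (35% clients served + 65% lane-miles): Riverside Plaza 0.3158; Ashcroft Annex 0.1934; Lower Overpass 0.1597; Garrison Pavilion 0.1541; Summit Bridge 0.1769.
Proportional shares: Riverside Plaza 2,693,621.99; Ashcroft Annex 1,649,308.03; Lower Overpass 1,362,207.12; Garrison Pavilion 1,314,189.65; Summit Bridge 1,509,023.20.
Rounded to nearest $10: Riverside Plaza $2,693,620; Ashcroft Annex $1,649,310; Lower Overpass $1,362,210; Garrison Pavilion $1,314,190; Summit Bridge $1,509,020. Sum = $8,528,350.
Sum already equals the total — no adjustment.

Riverside Plaza: $2,693,620; Ashcroft Annex: $1,649,310; Lower Overpass: $1,362,210; Garrison Pavilion: $1,314,190; Summit Bridge: $1,509,020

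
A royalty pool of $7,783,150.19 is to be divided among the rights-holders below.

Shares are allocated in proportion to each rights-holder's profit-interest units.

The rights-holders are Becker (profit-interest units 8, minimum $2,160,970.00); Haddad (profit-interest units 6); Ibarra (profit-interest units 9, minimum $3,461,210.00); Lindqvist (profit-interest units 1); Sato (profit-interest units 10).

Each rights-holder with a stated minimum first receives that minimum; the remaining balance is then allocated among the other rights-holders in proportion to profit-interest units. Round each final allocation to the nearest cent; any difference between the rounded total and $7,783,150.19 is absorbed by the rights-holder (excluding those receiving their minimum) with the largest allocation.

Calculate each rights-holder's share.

Guaranteed amounts: Becker $2,160,970.00; Ibarra $3,461,210.00. Remaining pool $2,160,970.19.
Remaining pool split over remaining profit-interest units 17: Haddad 762,695.3612 → $762,695.36; Lindqvist 127,115.8935 → $127,115.89; Sato 1,271,158.9353 → $1,271,158.94.

Becker: $2,160,970.00 | Haddad: $762,695.36 | Ibarra: $3,461,210.00 | Lindqvist: $127,115.89 | Sato: $1,271,158.94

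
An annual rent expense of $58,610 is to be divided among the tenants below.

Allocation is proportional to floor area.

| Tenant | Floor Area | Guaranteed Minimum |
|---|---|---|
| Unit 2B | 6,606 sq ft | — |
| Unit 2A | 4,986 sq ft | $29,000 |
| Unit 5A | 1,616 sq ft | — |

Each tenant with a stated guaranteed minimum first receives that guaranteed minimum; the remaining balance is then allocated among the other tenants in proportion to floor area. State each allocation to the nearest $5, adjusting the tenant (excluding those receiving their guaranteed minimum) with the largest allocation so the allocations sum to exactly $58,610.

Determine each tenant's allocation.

Unit 2B: $23,790 | Unit 2A: $29,000 | Unit 5A: $5,820

Minimums first: Unit 2A $29,000. Residual $29,610.
Residual split over remaining floor area 8,222: Unit 2B 23,790.28 → $23,790; Unit 5A 5,819.72 → $5,820.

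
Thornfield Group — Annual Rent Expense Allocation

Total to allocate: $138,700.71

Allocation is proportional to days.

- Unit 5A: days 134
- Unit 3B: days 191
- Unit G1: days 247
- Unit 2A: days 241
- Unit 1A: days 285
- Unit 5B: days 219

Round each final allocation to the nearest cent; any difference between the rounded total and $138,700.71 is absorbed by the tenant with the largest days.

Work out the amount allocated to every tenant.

Unit 5A: $14,112.30 | Unit 3B: $20,115.29 | Unit G1: $26,012.97 | Unit 2A: $25,381.07 | Unit 1A: $30,014.95 | Unit 5B: $23,064.13

Sum of days: 134 + 191 + 247 + 241 + 285 + 219 = 1,317.
Proportional shares: Unit 5A 14,112.2970; Unit 3B 20,115.2890; Unit G1 26,012.9654; Unit 2A 25,381.0715; Unit 1A 30,014.9600; Unit 5B 23,064.1272.
After rounding (cent): Unit 5A $14,112.30; Unit 3B $20,115.29; Unit G1 $26,012.97; Unit 2A $25,381.07; Unit 1A $30,014.96; Unit 5B $23,064.13. Sum = $138,700.72.
Difference $138,700.71 − $138,700.72 = −$0.01 applied to largest days (Unit 1A): Unit 1A becomes $30,014.95.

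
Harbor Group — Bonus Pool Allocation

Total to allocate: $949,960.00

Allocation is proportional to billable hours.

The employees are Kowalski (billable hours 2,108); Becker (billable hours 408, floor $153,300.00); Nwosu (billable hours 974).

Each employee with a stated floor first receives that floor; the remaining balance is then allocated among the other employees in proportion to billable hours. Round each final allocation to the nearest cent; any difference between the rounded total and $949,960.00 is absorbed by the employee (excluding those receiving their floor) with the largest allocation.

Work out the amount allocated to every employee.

Minimums first: Becker $153,300.00. Remaining pool $796,660.00.
Remaining pool split over remaining billable hours 3,082: Kowalski 544,892.6931 → $544,892.69; Nwosu 251,767.3069 → $251,767.31.

Kowalski: $544,892.69 | Becker: $153,300.00 | Nwosu: $251,767.31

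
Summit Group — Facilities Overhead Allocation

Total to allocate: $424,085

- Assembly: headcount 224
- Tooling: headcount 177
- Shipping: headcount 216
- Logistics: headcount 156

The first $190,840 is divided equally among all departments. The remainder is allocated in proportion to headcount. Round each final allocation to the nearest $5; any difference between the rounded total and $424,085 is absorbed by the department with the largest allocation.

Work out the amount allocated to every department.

Equal tier: $190,840 ÷ 4 = $47,710 apiece.
Remainder $233,245 by headcount (total 773): Assembly 67,589.75 → $67,590; Tooling 53,407.98 → $53,410; Shipping 65,175.83 → $65,175; Logistics 47,071.44 → $47,070.
Totals: Assembly $47,710 + $67,590 = $115,300; Tooling $47,710 + $53,410 = $101,120; Shipping $47,710 + $65,175 = $112,885; Logistics $47,710 + $47,070 = $94,780.

Assembly: $115,300 | Tooling: $101,120 | Shipping: $112,885 | Logistics: $94,780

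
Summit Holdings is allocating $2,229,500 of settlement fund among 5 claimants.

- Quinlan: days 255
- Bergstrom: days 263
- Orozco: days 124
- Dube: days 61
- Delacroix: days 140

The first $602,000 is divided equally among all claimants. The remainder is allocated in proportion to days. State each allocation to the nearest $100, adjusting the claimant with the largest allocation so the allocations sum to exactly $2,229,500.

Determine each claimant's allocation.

Quinlan: $612,700 | Bergstrom: $628,100 | Orozco: $359,800 | Dube: $238,200 | Delacroix: $390,700

$602,000 shared equally gives $120,400 per claimant.
Remainder $1,627,500 by days (total 843): Quinlan 492,304.27 → $492,300; Bergstrom 507,749.11 → $507,700; Orozco 239,395.02 → $239,400; Dube 117,766.90 → $117,800; Delacroix 270,284.70 → $270,300.
Totals: Quinlan $120,400 + $492,300 = $612,700; Bergstrom $120,400 + $507,700 = $628,100; Orozco $120,400 + $239,400 = $359,800; Dube $120,400 + $117,800 = $238,200; Delacroix $120,400 + $270,300 = $390,700.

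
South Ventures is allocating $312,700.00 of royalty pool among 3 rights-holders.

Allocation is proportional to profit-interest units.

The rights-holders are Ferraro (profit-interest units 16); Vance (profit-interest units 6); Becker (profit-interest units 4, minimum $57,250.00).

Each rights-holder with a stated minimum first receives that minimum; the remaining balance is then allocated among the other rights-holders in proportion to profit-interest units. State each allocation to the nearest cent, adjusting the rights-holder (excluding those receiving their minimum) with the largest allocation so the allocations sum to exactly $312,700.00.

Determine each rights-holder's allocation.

Minimums first: Becker $57,250.00. Balance $255,450.00.
Balance split over remaining profit-interest units 22: Ferraro 185,781.8182 → $185,781.82; Vance 69,668.1818 → $69,668.18.

Ferraro: $185,781.82 · Vance: $69,668.18 · Becker: $57,250.00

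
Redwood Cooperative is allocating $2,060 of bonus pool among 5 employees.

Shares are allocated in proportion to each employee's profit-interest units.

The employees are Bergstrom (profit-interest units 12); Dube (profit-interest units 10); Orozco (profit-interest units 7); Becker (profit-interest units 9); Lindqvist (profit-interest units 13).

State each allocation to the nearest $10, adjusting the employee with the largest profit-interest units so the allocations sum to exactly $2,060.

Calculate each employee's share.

Bergstrom: $480; Dube: $400; Orozco: $280; Becker: $360; Lindqvist: $540

Total profit-interest units = 12 + 10 + 7 + 9 + 13 = 51.
Raw shares: Bergstrom 484.71; Dube 403.92; Orozco 282.75; Becker 363.53; Lindqvist 525.10.
At nearest $10: Bergstrom $480; Dube $400; Orozco $280; Becker $360; Lindqvist $530. Sum = $2,050.
Difference $2,060 − $2,050 = +$10 applied to largest profit-interest units (Lindqvist): Lindqvist becomes $540.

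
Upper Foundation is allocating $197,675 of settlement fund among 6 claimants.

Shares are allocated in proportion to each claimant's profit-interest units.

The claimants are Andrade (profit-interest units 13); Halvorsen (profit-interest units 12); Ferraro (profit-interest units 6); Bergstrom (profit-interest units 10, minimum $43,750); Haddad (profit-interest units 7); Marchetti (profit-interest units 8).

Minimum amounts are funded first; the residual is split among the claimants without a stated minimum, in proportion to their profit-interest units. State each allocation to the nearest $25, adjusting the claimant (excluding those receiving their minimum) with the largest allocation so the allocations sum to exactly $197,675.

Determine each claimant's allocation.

Andrade: $43,500; Halvorsen: $40,150; Ferraro: $20,075; Bergstrom: $43,750; Haddad: $23,425; Marchetti: $26,775

Minimums first: Bergstrom $43,750. Residual $153,925.
Residual split over remaining profit-interest units 46: Andrade 43,500.54 → $43,500; Halvorsen 40,154.35 → $40,150; Ferraro 20,077.17 → $20,075; Haddad 23,423.37 → $23,425; Marchetti 26,769.57 → $26,775.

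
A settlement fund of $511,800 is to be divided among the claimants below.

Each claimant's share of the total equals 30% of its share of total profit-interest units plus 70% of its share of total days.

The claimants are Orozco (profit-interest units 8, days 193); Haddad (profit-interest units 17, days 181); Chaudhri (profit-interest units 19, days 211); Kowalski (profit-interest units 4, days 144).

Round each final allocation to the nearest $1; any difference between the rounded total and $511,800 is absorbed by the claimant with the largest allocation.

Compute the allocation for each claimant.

Profit-interest units total 48; days total 729.
Composite weights (30% profit-interest units + 70% days): Orozco 0.2353; Haddad 0.2800; Chaudhri 0.3214; Kowalski 0.1633.
Unrounded shares: Orozco 120,437.98; Haddad 143,329.45; Chaudhri 164,470.16; Kowalski 83,562.41.
Rounded to nearest $1: Orozco $120,438; Haddad $143,329; Chaudhri $164,470; Kowalski $83,562. Sum = $511,799.
Difference $511,800 − $511,799 = +$1 applied to largest allocation (Chaudhri): Chaudhri becomes $164,471.

Orozco: $120,438 | Haddad: $143,329 | Chaudhri: $164,471 | Kowalski: $83,562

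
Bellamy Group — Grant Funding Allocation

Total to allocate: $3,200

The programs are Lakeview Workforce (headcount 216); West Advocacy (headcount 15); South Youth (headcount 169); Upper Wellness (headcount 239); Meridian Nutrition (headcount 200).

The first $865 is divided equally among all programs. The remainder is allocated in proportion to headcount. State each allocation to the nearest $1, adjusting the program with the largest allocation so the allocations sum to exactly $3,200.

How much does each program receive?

Lakeview Workforce: $774 | West Advocacy: $215 | South Youth: $643 | Upper Wellness: $838 | Meridian Nutrition: $730

$865 shared equally gives $173 per program.
Remainder $2,335 by headcount (total 839): Lakeview Workforce 601.14 → $601; West Advocacy 41.75 → $42; South Youth 470.34 → $470; Upper Wellness 665.15 → $665; Meridian Nutrition 556.62 → $557.
Totals: Lakeview Workforce $173 + $601 = $774; West Advocacy $173 + $42 = $215; South Youth $173 + $470 = $643; Upper Wellness $173 + $665 = $838; Meridian Nutrition $173 + $557 = $730.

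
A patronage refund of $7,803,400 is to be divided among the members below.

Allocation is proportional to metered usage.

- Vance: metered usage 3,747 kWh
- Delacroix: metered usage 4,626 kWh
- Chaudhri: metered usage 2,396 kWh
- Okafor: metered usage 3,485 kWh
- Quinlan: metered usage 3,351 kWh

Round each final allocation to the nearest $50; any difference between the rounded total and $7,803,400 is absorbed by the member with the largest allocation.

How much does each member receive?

Metered usage total: 17,605.
Raw shares: Vance 3,747/17,605 × $7,803,400 = 1,660,854.29; Delacroix 4,626/17,605 × $7,803,400 = 2,050,470.23; Chaudhri 2,396/17,605 × $7,803,400 = 1,062,024.79; Okafor 3,485/17,605 × $7,803,400 = 1,544,723.03; Quinlan 3,351/17,605 × $7,803,400 = 1,485,327.66.
At nearest $50: Vance $1,660,850; Delacroix $2,050,450; Chaudhri $1,062,000; Okafor $1,544,700; Quinlan $1,485,350. Sum = $7,803,350.
Difference $7,803,400 − $7,803,350 = +$50 applied to largest allocation (Delacroix): Delacroix becomes $2,050,500.

Vance: $1,660,850; Delacroix: $2,050,500; Chaudhri: $1,062,000; Okafor: $1,544,700; Quinlan: $1,485,350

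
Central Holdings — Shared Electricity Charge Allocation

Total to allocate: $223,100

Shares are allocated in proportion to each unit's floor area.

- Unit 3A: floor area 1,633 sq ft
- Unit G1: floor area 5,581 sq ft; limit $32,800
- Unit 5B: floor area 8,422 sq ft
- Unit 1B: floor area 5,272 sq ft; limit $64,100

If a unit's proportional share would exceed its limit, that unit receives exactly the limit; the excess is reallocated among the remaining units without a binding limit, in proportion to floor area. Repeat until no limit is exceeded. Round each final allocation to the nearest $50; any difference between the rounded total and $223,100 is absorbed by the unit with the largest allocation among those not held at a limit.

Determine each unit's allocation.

Unit 3A: $20,500; Unit G1: $32,800; Unit 5B: $105,700; Unit 1B: $64,100

Floor area total: 20,908.
Unconstrained shares: Unit 3A 17,425.02; Unit G1 59,552.38; Unit 5B 89,867.43; Unit 1B 56,255.18.
Cap binds for Unit G1 ($32,800); residual $190,300 reallocated over remaining floor area 15,327.
Cap binds for Unit 1B ($64,100); residual $126,200 reallocated over remaining floor area 10,055.
Shares after redistribution: Unit 3A 20,495.73 → $20,500; Unit 5B 105,704.27 → $105,700.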